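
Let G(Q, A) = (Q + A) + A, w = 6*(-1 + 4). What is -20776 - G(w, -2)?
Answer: -20790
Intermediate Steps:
w = 18 (w = 6*3 = 18)
G(Q, A) = Q + 2*A (G(Q, A) = (A + Q) + A = Q + 2*A)
-20776 - G(w, -2) = -20776 - (18 + 2*(-2)) = -20776 - (18 - 4) = -20776 - 1*14 = -20776 - 14 = -20790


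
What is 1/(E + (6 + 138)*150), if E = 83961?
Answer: 1/105561 ≈ 9.4732e-6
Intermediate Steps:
1/(E + (6 + 138)*150) = 1/(83961 + (6 + 138)*150) = 1/(83961 + 144*150) = 1/(83961 + 21600) = 1/105561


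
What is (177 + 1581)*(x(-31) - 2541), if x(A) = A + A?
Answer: -4576074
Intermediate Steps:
x(A) = 2*A
(177 + 1581)*(x(-31) - 2541) = (177 + 1581)*(2*(-31) - 2541) = 1758*(-62 - 2541) = 1758*(-2603) = -4576074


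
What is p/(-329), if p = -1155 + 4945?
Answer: -3790/329 ≈ -11.520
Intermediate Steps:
p = 3790
p/(-329) = 3790/(-329) = 3790*(-1/329) = -3790/329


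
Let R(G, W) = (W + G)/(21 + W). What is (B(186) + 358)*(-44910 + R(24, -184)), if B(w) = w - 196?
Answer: -2547419160/163 ≈ -1.5628e+7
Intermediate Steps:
R(G, W) = (G + W)/(21 + W)
B(w) = -196 + w
(B(186) + 358)*(-44910 + R(24, -184)) = ((-196 + 186) + 358)*(-44910 + (24 - 184)/(21 - 184)) = (-10 + 358)*(-44910 - 160/(-163)) = 348*(-44910 - 1/163*(-160)) = 348*(-44910 + 160/163) = 348*(-7320170/163) = -2547419160/163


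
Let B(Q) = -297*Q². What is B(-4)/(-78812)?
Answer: 1188/19703 ≈ 0.060295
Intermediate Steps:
B(-4)/(-78812) = -297*(-4)²/(-78812) = -297*16*(-1/78812) = -4752*(-1/78812) = 1188/19703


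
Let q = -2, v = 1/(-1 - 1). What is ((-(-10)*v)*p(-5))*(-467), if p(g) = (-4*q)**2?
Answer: 149440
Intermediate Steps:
v = -1/2 (v = 1/(-2) = -1/2 ≈ -0.50000)
p(g) = 64 (p(g) = (-4*(-2))**2 = 8**2 = 64)
((-(-10)*v)*p(-5))*(-467) = (-(-10)*(-1)/2*64)*(-467) = (-2*5/2*64)*(-467) = -5*64*(-467) = -320*(-467) = 149440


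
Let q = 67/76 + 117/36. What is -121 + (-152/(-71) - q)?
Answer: -331829/2698 ≈ -122.99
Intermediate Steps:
q = 157/38 (q = 67*(1/76) + 117*(1/36) = 67/76 + 13/4 = 157/38 ≈ 4.1316)
-121 + (-152/(-71) - q) = -121 + (-152/(-71) - 1*157/38) = -121 + (-152*(-1/71) - 157/38) = -121 + (152/71 - 157/38) = -121 - 5371/2698 = -331829/2698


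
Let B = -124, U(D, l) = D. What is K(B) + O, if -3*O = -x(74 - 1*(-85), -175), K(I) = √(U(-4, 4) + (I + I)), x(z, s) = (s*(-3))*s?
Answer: -30625 + 6*I*√7 ≈ -30625.0 + 15.875*I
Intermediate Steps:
x(z, s) = -3*s² (x(z, s) = (-3*s)*s = -3*s²)
K(I) = √(-4 + 2*I) (K(I) = √(-4 + (I + I)) = √(-4 + 2*I))
O = -30625 (O = -(-1)*(-3*(-175)²)/3 = -(-1)*(-3*30625)/3 = -(-1)*(-91875)/3 = -⅓*91875 = -30625)
K(B) + O = √(-4 + 2*(-124)) - 30625 = √(-4 - 248) - 30625 = √(-252) - 30625 = 6*I*√7 - 30625 = -30625 + 6*I*√7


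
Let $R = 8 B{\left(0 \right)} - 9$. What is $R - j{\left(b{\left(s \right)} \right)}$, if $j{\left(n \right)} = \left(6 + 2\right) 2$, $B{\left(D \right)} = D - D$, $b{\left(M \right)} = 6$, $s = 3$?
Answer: $-25$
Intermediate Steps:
$B{\left(D \right)} = 0$
$j{\left(n \right)} = 16$ ($j{\left(n \right)} = 8 \cdot 2 = 16$)
$R = -9$ ($R = 8 \cdot 0 - 9 = 0 - 9 = -9$)
$R - j{\left(b{\left(s \right)} \right)} = -9 - 16 = -25$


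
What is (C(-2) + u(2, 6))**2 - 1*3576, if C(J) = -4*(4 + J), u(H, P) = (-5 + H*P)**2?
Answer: -1895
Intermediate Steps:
C(J) = -16 - 4*J
(C(-2) + u(2, 6))**2 - 1*3576 = ((-16 - 4*(-2)) + (-5 + 2*6)**2)**2 - 1*3576 = ((-16 + 8) + (-5 + 12)**2)**2 - 3576 = (-8 + 7**2)**2 - 3576 = (-8 + 49)**2 - 3576 = 41**2 - 3576 = 1681 - 3576 = -1895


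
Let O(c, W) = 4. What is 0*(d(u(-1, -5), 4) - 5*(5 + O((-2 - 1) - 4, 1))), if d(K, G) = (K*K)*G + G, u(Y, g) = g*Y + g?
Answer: 0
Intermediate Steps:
u(Y, g) = g + Y*g (u(Y, g) = Y*g + g = g + Y*g)
d(K, G) = G + G*K² (d(K, G) = K²*G + G = G*K² + G = G + G*K²)
0*(d(u(-1, -5), 4) - 5*(5 + O((-2 - 1) - 4, 1))) = 0*(4*(1 + (-5*(1 - 1))²) - 5*(5 + 4)) = 0*(4*(1 + (-5*0)²) - 5*9) = 0*(4*(1 + 0²) - 45) = 0*(4*(1 + 0) - 45) = 0*(4*1 - 45) = 0*(4 - 45) = 0*(-41) = 0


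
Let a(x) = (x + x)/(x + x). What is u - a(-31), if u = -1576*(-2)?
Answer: 3151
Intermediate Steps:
u = 3152
a(x) = 1 (a(x) = (2*x)/((2*x)) = (2*x)*(1/(2*x)) = 1)
u - a(-31) = 3152 - 1*1 = 3152 - 1 = 3151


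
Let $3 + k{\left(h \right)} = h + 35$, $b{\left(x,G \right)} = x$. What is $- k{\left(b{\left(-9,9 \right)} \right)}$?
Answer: $-23$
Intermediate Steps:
$k{\left(h \right)} = 32 + h$ ($k{\left(h \right)} = -3 + \left(h + 35\right) = -3 + \left(35 + h\right) = 32 + h$)
$- k{\left(b{\left(-9,9 \right)} \right)} = - (32 - 9) = \left(-1\right) 23 = -23$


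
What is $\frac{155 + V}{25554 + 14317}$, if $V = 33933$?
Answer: $\frac{34088}{39871} \approx 0.85496$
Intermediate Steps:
$\frac{155 + V}{25554 + 14317} = \frac{155 + 33933}{25554 + 14317} = \frac{34088}{39871}$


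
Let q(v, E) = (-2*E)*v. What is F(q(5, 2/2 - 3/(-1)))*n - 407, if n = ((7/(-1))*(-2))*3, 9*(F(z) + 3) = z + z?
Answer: -2719/3 ≈ -906.33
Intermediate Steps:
q(v, E) = -2*E*v
F(z) = -3 + 2*z/9 (F(z) = -3 + (z + z)/9 = -3 + (2*z)/9 = -3 + 2*z/9)
n = 42 (n = ((7*(-1))*(-2))*3 = -7*(-2)*3 = 14*3 = 42)
F(q(5, 2/2 - 3/(-1)))*n - 407 = (-3 + 2*(-2*(2/2 - 3/(-1))*5)/9)*42 - 407 = (-3 + 2*(-2*(2*(½) - 3*(-1))*5)/9)*42 - 407 = (-3 + 2*(-2*(1 + 3)*5)/9)*42 - 407 = (-3 + 2*(-2*4*5)/9)*42 - 407 = (-3 + (2/9)*(-40))*42 - 407 = (-3 - 80/9)*42 - 407 = -107/9*42 - 407 = -1498/3 - 407 = -2719/3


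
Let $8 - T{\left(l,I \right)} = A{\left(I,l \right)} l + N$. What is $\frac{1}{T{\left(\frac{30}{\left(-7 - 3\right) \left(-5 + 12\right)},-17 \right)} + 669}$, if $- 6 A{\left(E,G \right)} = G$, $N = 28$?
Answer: $\frac{98}{63605} \approx 0.0015408$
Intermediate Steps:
$A{\left(E,G \right)} = - \frac{G}{6}$
$T{\left(l,I \right)} = -20 + \frac{l^{2}}{6}$ ($T{\left(l,I \right)} = 8 - \left(- \frac{l}{6} l + 28\right) = 8 - \left(- \frac{l^{2}}{6} + 28\right) = 8 - \left(28 - \frac{l^{2}}{6}\right) = 8 + \left(-28 + \frac{l^{2}}{6}\right) = -20 + \frac{l^{2}}{6}$)
$\frac{1}{T{\left(\frac{30}{\left(-7 - 3\right) \left(-5 + 12\right)},-17 \right)} + 669} = \frac{1}{\left(-20 + \frac{\left(\frac{30}{\left(-7 - 3\right) \left(-5 + 12\right)}\right)^{2}}{6}\right) + 669} = \frac{1}{\left(-20 + \frac{\left(\frac{30}{\left(-7 - 3\right) 7}\right)^{2}}{6}\right) + 669} = \frac{1}{\left(-20 + \frac{\left(\frac{30}{\left(-10\right) 7}\right)^{2}}{6}\right) + 669} = \frac{1}{\left(-20 + \frac{\left(\frac{30}{-70}\right)^{2}}{6}\right) + 669} = \frac{1}{\left(-20 + \frac{\left(30 \left(- \frac{1}{70}\right)\right)^{2}}{6}\right) + 669} = \frac{1}{\left(-20 + \frac{\left(- \frac{3}{7}\right)^{2}}{6}\right) + 669} = \frac{1}{\left(-20 + \frac{1}{6} \cdot \frac{9}{49}\right) + 669} = \frac{1}{\left(-20 + \frac{3}{98}\right) + 669} = \frac{1}{- \frac{1957}{98} + 669} = \frac{1}{\frac{63605}{98}} = \frac{98}{63605}$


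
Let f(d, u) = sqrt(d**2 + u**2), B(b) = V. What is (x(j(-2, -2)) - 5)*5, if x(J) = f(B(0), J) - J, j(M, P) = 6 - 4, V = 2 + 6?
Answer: -35 + 10*sqrt(17) ≈ 6.2311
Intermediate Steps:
V = 8
B(b) = 8
j(M, P) = 2
x(J) = sqrt(64 + J**2) - J (x(J) = sqrt(8**2 + J**2) - J = sqrt(64 + J**2) - J)
(x(j(-2, -2)) - 5)*5 = ((sqrt(64 + 2**2) - 1*2) - 5)*5 = ((sqrt(64 + 4) - 2) - 5)*5 = ((sqrt(68) - 2) - 5)*5 = ((2*sqrt(17) - 2) - 5)*5 = ((-2 + 2*sqrt(17)) - 5)*5 = (-7 + 2*sqrt(17))*5 = -35 + 10*sqrt(17)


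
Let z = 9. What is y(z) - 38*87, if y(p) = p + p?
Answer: -3288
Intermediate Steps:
y(p) = 2*p
y(z) - 38*87 = 2*9 - 38*87 = 18 - 3306 = -3288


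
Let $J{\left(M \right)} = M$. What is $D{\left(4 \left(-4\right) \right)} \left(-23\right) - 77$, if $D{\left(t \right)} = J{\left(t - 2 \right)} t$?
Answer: $-6701$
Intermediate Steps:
$D{\left(t \right)} = t \left(-2 + t\right)$ ($D{\left(t \right)} = \left(t - 2\right) t = \left(-2 + t\right) t = t \left(-2 + t\right)$)
$D{\left(4 \left(-4\right) \right)} \left(-23\right) - 77 = 4 \left(-4\right) \left(-2 + 4 \left(-4\right)\right) \left(-23\right) - 77 = - 16 \left(-2 - 16\right) \left(-23\right) - 77 = \left(-16\right) \left(-18\right) \left(-23\right) - 77 = 288 \left(-23\right) - 77 = -6624 - 77 = -6701$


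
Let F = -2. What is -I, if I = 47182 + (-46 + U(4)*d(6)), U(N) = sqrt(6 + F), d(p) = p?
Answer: -47148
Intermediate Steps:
U(N) = 2 (U(N) = sqrt(6 - 2) = sqrt(4) = 2)
I = 47148 (I = 47182 + (-46 + 2*6) = 47182 + (-46 + 12) = 47182 - 34 = 47148)
-I = -1*47148 = -47148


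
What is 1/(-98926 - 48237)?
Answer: -1/147163 ≈ -6.7952e-6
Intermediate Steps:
1/(-98926 - 48237) = 1/(-147163) = -1/147163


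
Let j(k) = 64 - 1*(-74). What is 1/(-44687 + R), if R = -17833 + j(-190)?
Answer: -1/62382 ≈ -1.6030e-5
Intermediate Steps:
j(k) = 138 (j(k) = 64 + 74 = 138)
R = -17695 (R = -17833 + 138 = -17695)
1/(-44687 + R) = 1/(-44687 - 17695) = 1/(-62382) = -1/62382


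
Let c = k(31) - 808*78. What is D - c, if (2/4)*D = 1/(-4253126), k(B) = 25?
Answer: 133971342436/2126563 ≈ 62999.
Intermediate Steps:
D = -1/2126563 (D = 2/(-4253126) = 2*(-1/4253126) = -1/2126563 ≈ -4.7024e-7)
c = -62999 (c = 25 - 808*78 = 25 - 63024 = -62999)
D - c = -1/2126563 - 1*(-62999) = -1/2126563 + 62999 = 133971342436/2126563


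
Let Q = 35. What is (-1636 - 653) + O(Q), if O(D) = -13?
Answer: -2302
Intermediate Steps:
(-1636 - 653) + O(Q) = (-1636 - 653) - 13 = -2289 - 13 = -2302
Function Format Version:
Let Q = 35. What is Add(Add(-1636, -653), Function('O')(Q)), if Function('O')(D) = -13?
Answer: -2302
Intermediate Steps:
Add(Add(-1636, -653), Function('O')(Q)) = Add(Add(-1636, -653), -13) = Add(-2289, -13) = -2302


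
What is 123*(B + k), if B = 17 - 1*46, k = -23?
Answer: -6396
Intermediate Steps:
B = -29 (B = 17 - 46 = -29)
123*(B + k) = 123*(-29 - 23) = 123*(-52) = -6396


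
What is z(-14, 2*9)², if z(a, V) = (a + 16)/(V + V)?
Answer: 1/324 ≈ 0.0030864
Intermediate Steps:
z(a, V) = (16 + a)/(2*V) (z(a, V) = (16 + a)/((2*V)) = (16 + a)*(1/(2*V)) = (16 + a)/(2*V))
z(-14, 2*9)² = ((16 - 14)/(2*((2*9))))² = ((½)*2/18)² = ((½)*(1/18)*2)² = (1/18)² = 1/324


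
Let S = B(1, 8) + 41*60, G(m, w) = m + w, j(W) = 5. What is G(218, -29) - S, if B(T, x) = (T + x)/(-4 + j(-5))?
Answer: -2280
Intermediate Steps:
B(T, x) = T + x (B(T, x) = (T + x)/(-4 + 5) = (T + x)/1 = (T + x)*1 = T + x)
S = 2469 (S = (1 + 8) + 41*60 = 9 + 2460 = 2469)
G(218, -29) - S = (218 - 29) - 1*2469 = 189 - 2469 = -2280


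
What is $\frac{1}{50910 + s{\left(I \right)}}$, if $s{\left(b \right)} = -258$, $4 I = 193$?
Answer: $\frac{1}{50652} \approx 1.9743 \cdot 10^{-5}$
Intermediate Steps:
$I = \frac{193}{4}$ ($I = \frac{1}{4} \cdot 193 = \frac{193}{4} \approx 48.25$)
$\frac{1}{50910 + s{\left(I \right)}} = \frac{1}{50910 - 258} = \frac{1}{50652}$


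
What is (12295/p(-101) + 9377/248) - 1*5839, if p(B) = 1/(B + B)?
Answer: -617369015/248 ≈ -2.4894e+6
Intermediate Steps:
p(B) = 1/(2*B)
(12295/p(-101) + 9377/248) - 1*5839 = (12295/(((½)/(-101))) + 9377/248) - 1*5839 = (12295/(((½)*(-1/101))) + 9377*(1/248)) - 5839 = (12295/(-1/202) + 9377/248) - 5839 = (12295*(-202) + 9377/248) - 5839 = (-2483590 + 9377/248) - 5839 = -615920943/248 - 5839 = -617369015/248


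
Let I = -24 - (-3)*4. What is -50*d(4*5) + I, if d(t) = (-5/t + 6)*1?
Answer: -599/2 ≈ -299.50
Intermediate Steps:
d(t) = 6 - 5/t (d(t) = (6 - 5/t)*1 = 6 - 5/t)
I = -12 (I = -24 - 1*(-12) = -24 + 12 = -12)
-50*d(4*5) + I = -50*(6 - 5/(4*5)) - 12 = -50*(6 - 5/20) - 12 = -50*(6 - 5*1/20) - 12 = -50*(6 - ¼) - 12 = -50*23/4 - 12 = -575/2 - 12 = -599/2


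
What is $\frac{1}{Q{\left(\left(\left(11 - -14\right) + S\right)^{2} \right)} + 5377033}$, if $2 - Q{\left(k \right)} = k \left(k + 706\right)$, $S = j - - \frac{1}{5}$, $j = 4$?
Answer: $\frac{625}{2530047619} \approx 2.4703 \cdot 10^{-7}$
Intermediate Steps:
$S = \frac{21}{5}$ ($S = 4 - - \frac{1}{5} = 4 + \frac{1}{5} = \frac{21}{5} \approx 4.2$)
$Q{\left(k \right)} = 2 - k \left(706 + k\right)$ ($Q{\left(k \right)} = 2 - k \left(k + 706\right) = 2 - k \left(706 + k\right)$)
$\frac{1}{Q{\left(\left(\left(11 - -14\right) + S\right)^{2} \right)} + 5377033} = \frac{1}{\left(2 - \left(\left(\left(11 - -14\right) + \frac{21}{5}\right)^{2}\right)^{2} - 706 \left(\left(11 - -14\right) + \frac{21}{5}\right)^{2}\right) + 5377033} = \frac{1}{\left(2 - \left(\left(\left(11 + 14\right) + \frac{21}{5}\right)^{2}\right)^{2} - 706 \left(\left(11 + 14\right) + \frac{21}{5}\right)^{2}\right) + 5377033} = \frac{1}{\left(2 - \left(\left(25 + \frac{21}{5}\right)^{2}\right)^{2} - 706 \left(25 + \frac{21}{5}\right)^{2}\right) + 5377033} = \frac{1}{\left(2 - \left(\left(\frac{146}{5}\right)^{2}\right)^{2} - 706 \left(\frac{146}{5}\right)^{2}\right) + 5377033} = \frac{1}{\left(2 - \left(\frac{21316}{25}\right)^{2} - \frac{15049096}{25}\right) + 5377033} = \frac{1}{\left(2 - \frac{454371856}{625} - \frac{15049096}{25}\right) + 5377033} = \frac{1}{- \frac{830598006}{625} + 5377033} = \frac{1}{\frac{2530047619}{625}} = \frac{625}{2530047619}$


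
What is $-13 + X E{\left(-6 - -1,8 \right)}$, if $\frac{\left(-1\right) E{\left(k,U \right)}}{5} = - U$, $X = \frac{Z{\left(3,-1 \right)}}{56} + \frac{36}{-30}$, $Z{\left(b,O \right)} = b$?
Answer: $- \frac{412}{7} \approx -58.857$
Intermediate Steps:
$X = - \frac{321}{280}$ ($X = \frac{3}{56} + \frac{36}{-30} = 3 \cdot \frac{1}{56} + 36 \left(- \frac{1}{30}\right) = \frac{3}{56} - \frac{6}{5} = - \frac{321}{280} \approx -1.1464$)
$E{\left(k,U \right)} = 5 U$ ($E{\left(k,U \right)} = - 5 \left(- U\right) = 5 U$)
$-13 + X E{\left(-6 - -1,8 \right)} = -13 - \frac{321 \cdot 5 \cdot 8}{280} = -13 - \frac{321}{7} = - \frac{412}{7}$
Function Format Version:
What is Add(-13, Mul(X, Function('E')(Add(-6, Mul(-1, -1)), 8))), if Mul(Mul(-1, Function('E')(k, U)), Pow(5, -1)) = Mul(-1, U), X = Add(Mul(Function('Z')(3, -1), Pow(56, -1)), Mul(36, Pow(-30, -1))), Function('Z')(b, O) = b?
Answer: Rational(-412, 7) ≈ -58.857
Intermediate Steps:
X = Rational(-321, 280) (X = Add(Mul(3, Pow(56, -1)), Mul(36, Pow(-30, -1))) = Add(Mul(3, Rational(1, 56)), Mul(36, Rational(-1, 30))) = Add(Rational(3, 56), Rational(-6, 5)) = Rational(-321, 280) ≈ -1.1464)
Function('E')(k, U) = Mul(5, U) (Function('E')(k, U) = Mul(-5, Mul(-1, U)) = Mul(5, U))
Add(-13, Mul(X, Function('E')(Add(-6, Mul(-1, -1)), 8))) = Add(-13, Mul(Rational(-321, 280), Mul(5, 8))) = Add(-13, Mul(Rational(-321, 280), 40)) = Add(-13, Rational(-321, 7)) = Rational(-412, 7)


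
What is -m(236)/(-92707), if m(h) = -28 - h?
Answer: -264/92707 ≈ -0.0028477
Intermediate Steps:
-m(236)/(-92707) = -(-28 - 1*236)/(-92707) = -(-28 - 236)*(-1/92707) = -1*(-264)*(-1/92707) = 264*(-1/92707) = -264/92707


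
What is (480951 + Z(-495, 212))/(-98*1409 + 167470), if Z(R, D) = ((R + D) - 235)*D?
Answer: 371135/29388 ≈ 12.629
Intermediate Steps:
Z(R, D) = D*(-235 + D + R) (Z(R, D) = ((D + R) - 235)*D = (-235 + D + R)*D = D*(-235 + D + R))
(480951 + Z(-495, 212))/(-98*1409 + 167470) = (480951 + 212*(-235 + 212 - 495))/(-98*1409 + 167470) = (480951 + 212*(-518))/(-138082 + 167470) = (480951 - 109816)/29388 = 371135*(1/29388) = 371135/29388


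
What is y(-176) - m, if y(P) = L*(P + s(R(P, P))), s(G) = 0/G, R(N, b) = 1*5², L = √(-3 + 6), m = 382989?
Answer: -382989 - 176*√3 ≈ -3.8329e+5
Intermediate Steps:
L = √3 ≈ 1.7320
R(N, b) = 25 (R(N, b) = 1*25 = 25)
s(G) = 0
y(P) = P*√3 (y(P) = √3*(P + 0) = √3*P = P*√3)
y(-176) - m = -176*√3 - 1*382989 = -176*√3 - 382989 = -382989 - 176*√3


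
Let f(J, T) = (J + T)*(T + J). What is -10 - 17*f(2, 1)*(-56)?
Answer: 8558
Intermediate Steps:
f(J, T) = (J + T)² (f(J, T) = (J + T)*(J + T) = (J + T)²)
-10 - 17*f(2, 1)*(-56) = -10 - 17*(2 + 1)²*(-56) = -10 - 17*3²*(-56) = -10 - 17*9*(-56) = -10 - 153*(-56) = -10 + 8568 = 8558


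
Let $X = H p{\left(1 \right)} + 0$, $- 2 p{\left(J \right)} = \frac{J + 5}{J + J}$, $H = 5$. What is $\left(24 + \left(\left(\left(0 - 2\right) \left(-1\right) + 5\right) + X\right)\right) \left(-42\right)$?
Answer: $-987$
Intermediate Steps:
$p{\left(J \right)} = - \frac{5 + J}{4 J}$ ($p{\left(J \right)} = - \frac{\left(J + 5\right) \frac{1}{J + J}}{2} = - \frac{\left(5 + J\right) \frac{1}{2 J}}{2} = - \frac{\frac{1}{2} \frac{1}{J} \left(5 + J\right)}{2} = - \frac{5 + J}{4 J}$)
$X = - \frac{15}{2}$ ($X = 5 \frac{-5 - 1}{4 \cdot 1} + 0 = 5 \cdot \frac{1}{4} \cdot 1 \left(-5 - 1\right) + 0 = 5 \cdot \frac{1}{4} \cdot 1 \left(-6\right) + 0 = 5 \left(- \frac{3}{2}\right) + 0 = - \frac{15}{2} + 0 = - \frac{15}{2} \approx -7.5$)
$\left(24 + \left(\left(\left(0 - 2\right) \left(-1\right) + 5\right) + X\right)\right) \left(-42\right) = \left(24 - \left(\frac{5}{2} - \left(0 - 2\right) \left(-1\right)\right)\right) \left(-42\right) = \left(24 + \left(\left(\left(-2\right) \left(-1\right) + 5\right) - \frac{15}{2}\right)\right) \left(-42\right) = \left(24 + \left(\left(2 + 5\right) - \frac{15}{2}\right)\right) \left(-42\right) = \left(24 + \left(7 - \frac{15}{2}\right)\right) \left(-42\right) = \left(24 - \frac{1}{2}\right) \left(-42\right) = \frac{47}{2} \left(-42\right) = -987$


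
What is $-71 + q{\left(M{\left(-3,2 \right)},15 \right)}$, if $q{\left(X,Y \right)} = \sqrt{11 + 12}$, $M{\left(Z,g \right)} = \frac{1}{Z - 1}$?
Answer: $-71 + \sqrt{23} \approx -66.204$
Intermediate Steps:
$M{\left(Z,g \right)} = \frac{1}{-1 + Z}$
$q{\left(X,Y \right)} = \sqrt{23}$
$-71 + q{\left(M{\left(-3,2 \right)},15 \right)} = -71 + \sqrt{23}$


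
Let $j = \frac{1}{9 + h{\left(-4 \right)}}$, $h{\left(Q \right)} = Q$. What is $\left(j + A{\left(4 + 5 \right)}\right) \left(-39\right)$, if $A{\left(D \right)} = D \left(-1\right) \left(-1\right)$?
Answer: $- \frac{1794}{5} \approx -358.8$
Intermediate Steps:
$A{\left(D \right)} = D$ ($A{\left(D \right)} = - D \left(-1\right) = D$)
$j = \frac{1}{5}$ ($j = \frac{1}{9 - 4} = \frac{1}{5} \approx 0.2$)
$\left(j + A{\left(4 + 5 \right)}\right) \left(-39\right) = \left(\frac{1}{5} + \left(4 + 5\right)\right) \left(-39\right) = \left(\frac{1}{5} + 9\right) \left(-39\right) = \frac{46}{5} \left(-39\right) = - \frac{1794}{5}$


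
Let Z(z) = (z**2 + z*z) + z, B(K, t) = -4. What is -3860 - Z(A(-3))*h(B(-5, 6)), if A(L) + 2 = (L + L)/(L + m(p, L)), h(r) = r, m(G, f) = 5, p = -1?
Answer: -3680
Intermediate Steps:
A(L) = -2 + 2*L/(5 + L) (A(L) = -2 + (L + L)/(L + 5) = -2 + (2*L)/(5 + L) = -2 + 2*L/(5 + L))
Z(z) = z + 2*z**2 (Z(z) = (z**2 + z**2) + z = 2*z**2 + z = z + 2*z**2)
-3860 - Z(A(-3))*h(B(-5, 6)) = -3860 - (-10/(5 - 3))*(1 + 2*(-10/(5 - 3)))*(-4) = -3860 - (-10/2)*(1 + 2*(-10/2))*(-4) = -3860 - (-10*1/2)*(1 + 2*(-10*1/2))*(-4) = -3860 - (-5*(1 + 2*(-5)))*(-4) = -3860 - (-5*(1 - 10))*(-4) = -3860 - (-5*(-9))*(-4) = -3860 - 45*(-4) = -3860 - 1*(-180) = -3860 + 180 = -3680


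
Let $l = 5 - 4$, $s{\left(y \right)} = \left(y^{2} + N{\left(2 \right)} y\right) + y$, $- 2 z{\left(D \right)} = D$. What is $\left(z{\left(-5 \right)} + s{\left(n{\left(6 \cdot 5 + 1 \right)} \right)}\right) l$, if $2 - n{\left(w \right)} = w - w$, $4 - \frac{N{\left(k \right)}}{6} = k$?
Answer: $\frac{65}{2} \approx 32.5$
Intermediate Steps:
$z{\left(D \right)} = - \frac{D}{2}$
$N{\left(k \right)} = 24 - 6 k$
$n{\left(w \right)} = 2$ ($n{\left(w \right)} = 2 - \left(w - w\right) = 2 - 0 = 2 + 0 = 2$)
$s{\left(y \right)} = y^{2} + 13 y$ ($s{\left(y \right)} = \left(y^{2} + \left(24 - 12\right) y\right) + y = \left(y^{2} + 12 y\right) + y = y^{2} + 13 y$)
$l = 1$
$\left(z{\left(-5 \right)} + s{\left(n{\left(6 \cdot 5 + 1 \right)} \right)}\right) l = \left(\left(- \frac{1}{2}\right) \left(-5\right) + 2 \left(13 + 2\right)\right) 1 = \left(\frac{5}{2} + 2 \cdot 15\right) 1 = \left(\frac{5}{2} + 30\right) 1 = \frac{65}{2} \cdot 1 = \frac{65}{2}$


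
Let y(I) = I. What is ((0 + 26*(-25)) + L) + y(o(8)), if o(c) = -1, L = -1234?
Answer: -1885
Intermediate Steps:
((0 + 26*(-25)) + L) + y(o(8)) = ((0 + 26*(-25)) - 1234) - 1 = ((0 - 650) - 1234) - 1 = (-650 - 1234) - 1 = -1884 - 1 = -1885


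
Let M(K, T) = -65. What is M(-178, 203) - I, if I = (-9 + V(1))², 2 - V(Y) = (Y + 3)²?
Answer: -594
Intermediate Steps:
V(Y) = 2 - (3 + Y)² (V(Y) = 2 - (Y + 3)² = 2 - (3 + Y)²)
I = 529 (I = (-9 + (2 - (3 + 1)²))² = (-9 + (2 - 1*4²))² = (-9 + (2 - 1*16))² = (-9 + (2 - 16))² = (-9 - 14)² = (-23)² = 529)
M(-178, 203) - I = -65 - 1*529 = -65 - 529 = -594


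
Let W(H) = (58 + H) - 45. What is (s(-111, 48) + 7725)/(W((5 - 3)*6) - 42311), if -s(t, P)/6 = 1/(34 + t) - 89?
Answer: -635949/3256022 ≈ -0.19531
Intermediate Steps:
s(t, P) = 534 - 6/(34 + t) (s(t, P) = -6*(1/(34 + t) - 89) = -6*(-89 + 1/(34 + t)) = 534 - 6/(34 + t))
W(H) = 13 + H
(s(-111, 48) + 7725)/(W((5 - 3)*6) - 42311) = (6*(3025 + 89*(-111))/(34 - 111) + 7725)/((13 + (5 - 3)*6) - 42311) = (6*(3025 - 9879)/(-77) + 7725)/((13 + 2*6) - 42311) = (6*(-1/77)*(-6854) + 7725)/((13 + 12) - 42311) = (41124/77 + 7725)/(25 - 42311) = (635949/77)/(-42286) = (635949/77)*(-1/42286) = -635949/3256022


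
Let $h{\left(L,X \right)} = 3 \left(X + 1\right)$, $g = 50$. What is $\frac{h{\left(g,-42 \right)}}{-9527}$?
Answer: $\frac{123}{9527} \approx 0.012911$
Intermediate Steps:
$h{\left(L,X \right)} = 3 + 3 X$ ($h{\left(L,X \right)} = 3 \left(1 + X\right) = 3 + 3 X$)
$\frac{h{\left(g,-42 \right)}}{-9527} = \frac{3 + 3 \left(-42\right)}{-9527} = \left(3 - 126\right) \left(- \frac{1}{9527}\right) = \left(-123\right) \left(- \frac{1}{9527}\right) = \frac{123}{9527}$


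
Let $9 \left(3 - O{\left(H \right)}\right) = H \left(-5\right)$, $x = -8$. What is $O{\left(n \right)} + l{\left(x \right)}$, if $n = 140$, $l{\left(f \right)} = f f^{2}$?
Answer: $- \frac{3881}{9} \approx -431.22$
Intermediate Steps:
$l{\left(f \right)} = f^{3}$
$O{\left(H \right)} = 3 + \frac{5 H}{9}$ ($O{\left(H \right)} = 3 - \frac{H \left(-5\right)}{9} = 3 - \frac{\left(-5\right) H}{9} = 3 + \frac{5 H}{9}$)
$O{\left(n \right)} + l{\left(x \right)} = \left(3 + \frac{5}{9} \cdot 140\right) + \left(-8\right)^{3} = \left(3 + \frac{700}{9}\right) - 512 = \frac{727}{9} - 512 = - \frac{3881}{9}$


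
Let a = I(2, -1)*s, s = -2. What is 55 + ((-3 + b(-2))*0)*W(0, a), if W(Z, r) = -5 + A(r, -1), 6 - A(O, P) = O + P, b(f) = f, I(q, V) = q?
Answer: 55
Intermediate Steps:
A(O, P) = 6 - O - P (A(O, P) = 6 - (O + P) = 6 + (-O - P) = 6 - O - P)
a = -4 (a = 2*(-2) = -4)
W(Z, r) = 2 - r (W(Z, r) = -5 + (6 - r - 1*(-1)) = -5 + (6 - r + 1) = -5 + (7 - r) = 2 - r)
55 + ((-3 + b(-2))*0)*W(0, a) = 55 + ((-3 - 2)*0)*(2 - 1*(-4)) = 55 + (-5*0)*(2 + 4) = 55 + 0*6 = 55 + 0 = 55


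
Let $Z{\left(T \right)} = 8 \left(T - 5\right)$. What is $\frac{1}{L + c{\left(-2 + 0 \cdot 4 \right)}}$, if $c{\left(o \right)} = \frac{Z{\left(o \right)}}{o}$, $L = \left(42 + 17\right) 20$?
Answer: $\frac{1}{1208} \approx 0.00082781$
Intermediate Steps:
$Z{\left(T \right)} = -40 + 8 T$ ($Z{\left(T \right)} = 8 \left(-5 + T\right) = -40 + 8 T$)
$L = 1180$ ($L = 59 \cdot 20 = 1180$)
$c{\left(o \right)} = \frac{-40 + 8 o}{o}$
$\frac{1}{L + c{\left(-2 + 0 \cdot 4 \right)}} = \frac{1}{1180 - \left(-8 + \frac{40}{-2 + 0 \cdot 4}\right)} = \frac{1}{1180 - \left(-8 + \frac{40}{-2 + 0}\right)} = \frac{1}{1180 - \left(-8 + \frac{40}{-2}\right)} = \frac{1}{1180 + \left(8 - -20\right)} = \frac{1}{1180 + \left(8 + 20\right)} = \frac{1}{1180 + 28} = \frac{1}{1208}$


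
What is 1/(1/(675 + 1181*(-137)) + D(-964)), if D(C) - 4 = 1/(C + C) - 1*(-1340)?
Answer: 155321608/208752159627 ≈ 0.00074405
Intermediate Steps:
D(C) = 1344 + 1/(2*C) (D(C) = 4 + (1/(C + C) - 1*(-1340)) = 4 + (1/(2*C) + 1340) = 4 + (1340 + 1/(2*C)) = 1344 + 1/(2*C))
1/(1/(675 + 1181*(-137)) + D(-964)) = 1/(1/(675 + 1181*(-137)) + (1344 + (½)/(-964))) = 1/(1/(675 - 161797) + (1344 + (½)*(-1/964))) = 1/(1/(-161122) + (1344 - 1/1928)) = 1/(-1/161122 + 2591231/1928) = 1/(208752159627/155321608) = 155321608/208752159627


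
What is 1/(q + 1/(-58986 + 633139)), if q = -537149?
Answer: -574153/308405709796 ≈ -1.8617e-6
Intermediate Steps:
1/(q + 1/(-58986 + 633139)) = 1/(-537149 + 1/(-58986 + 633139)) = 1/(-537149 + 1/574153) = 1/(-308405709796/574153) = -574153/308405709796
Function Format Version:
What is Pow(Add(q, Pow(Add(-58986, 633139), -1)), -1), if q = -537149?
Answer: Rational(-574153, 308405709796) ≈ -1.8617e-6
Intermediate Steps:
Pow(Add(q, Pow(Add(-58986, 633139), -1)), -1) = Pow(Add(-537149, Pow(Add(-58986, 633139), -1)), -1) = Pow(Add(-537149, Pow(574153, -1)), -1) = Pow(Add(-537149, Rational(1, 574153)), -1) = Pow(Rational(-308405709796, 574153), -1) = Rational(-574153, 308405709796)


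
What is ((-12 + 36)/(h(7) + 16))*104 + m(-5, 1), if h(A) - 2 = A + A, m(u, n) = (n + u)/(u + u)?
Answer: 392/5 ≈ 78.400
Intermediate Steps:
m(u, n) = (n + u)/(2*u) (m(u, n) = (n + u)/((2*u)) = (n + u)*(1/(2*u)) = (n + u)/(2*u))
h(A) = 2 + 2*A (h(A) = 2 + (A + A) = 2 + 2*A)
((-12 + 36)/(h(7) + 16))*104 + m(-5, 1) = ((-12 + 36)/((2 + 2*7) + 16))*104 + (½)*(1 - 5)/(-5) = (24/((2 + 14) + 16))*104 + (½)*(-⅕)*(-4) = (24/(16 + 16))*104 + ⅖ = (24/32)*104 + ⅖ = (24*(1/32))*104 + ⅖ = (¾)*104 + ⅖ = 78 + ⅖ = 392/5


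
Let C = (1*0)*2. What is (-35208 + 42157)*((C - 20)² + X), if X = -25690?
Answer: -175740210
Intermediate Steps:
C = 0 (C = 0*2 = 0)
(-35208 + 42157)*((C - 20)² + X) = (-35208 + 42157)*((0 - 20)² - 25690) = 6949*((-20)² - 25690) = 6949*(400 - 25690) = 6949*(-25290) = -175740210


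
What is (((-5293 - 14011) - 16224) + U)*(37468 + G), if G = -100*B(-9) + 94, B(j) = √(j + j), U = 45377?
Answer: 369948138 - 2954700*I*√2 ≈ 3.6995e+8 - 4.1786e+6*I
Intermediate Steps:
B(j) = √2*√j (B(j) = √(2*j) = √2*√j)
G = 94 - 300*I*√2 (G = -100*√2*√(-9) + 94 = -100*√2*3*I + 94 = -300*I*√2 + 94 = 94 - 300*I*√2 ≈ 94.0 - 424.26*I)
(((-5293 - 14011) - 16224) + U)*(37468 + G) = (((-5293 - 14011) - 16224) + 45377)*(37468 + (94 - 300*I*√2)) = ((-19304 - 16224) + 45377)*(37562 - 300*I*√2) = (-35528 + 45377)*(37562 - 300*I*√2) = 9849*(37562 - 300*I*√2) = 369948138 - 2954700*I*√2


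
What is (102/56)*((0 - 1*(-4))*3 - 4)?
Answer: 102/7 ≈ 14.571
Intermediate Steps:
(102/56)*((0 - 1*(-4))*3 - 4) = (102*(1/56))*((0 + 4)*3 - 4) = 51*(4*3 - 4)/28 = 51*(12 - 4)/28 = (51/28)*8 = 102/7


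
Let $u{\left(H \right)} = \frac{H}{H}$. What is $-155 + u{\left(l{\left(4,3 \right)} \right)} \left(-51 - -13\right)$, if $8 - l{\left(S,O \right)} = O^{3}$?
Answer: $-193$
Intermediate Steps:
$l{\left(S,O \right)} = 8 - O^{3}$
$u{\left(H \right)} = 1$
$-155 + u{\left(l{\left(4,3 \right)} \right)} \left(-51 - -13\right) = -155 + 1 \left(-51 - -13\right) = -155 + 1 \left(-51 + 13\right) = -155 + 1 \left(-38\right) = -155 - 38 = -193$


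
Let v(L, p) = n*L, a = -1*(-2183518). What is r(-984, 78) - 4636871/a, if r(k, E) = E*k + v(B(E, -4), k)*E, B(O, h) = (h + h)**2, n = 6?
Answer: -102193279271/2183518 ≈ -46802.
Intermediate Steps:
a = 2183518
B(O, h) = 4*h**2 (B(O, h) = (2*h)**2 = 4*h**2)
v(L, p) = 6*L
r(k, E) = 384*E + E*k (r(k, E) = E*k + (6*(4*(-4)**2))*E = E*k + (6*(4*16))*E = E*k + (6*64)*E = E*k + 384*E = 384*E + E*k)
r(-984, 78) - 4636871/a = 78*(384 - 984) - 4636871/2183518 = 78*(-600) - 4636871/2183518 = -46800 - 1*4636871/2183518 = -46800 - 4636871/2183518 = -102193279271/2183518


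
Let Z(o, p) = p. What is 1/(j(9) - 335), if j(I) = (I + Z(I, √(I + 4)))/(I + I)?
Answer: -54189/18126214 - 9*√13/18126214 ≈ -0.0029913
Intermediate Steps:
j(I) = (I + √(4 + I))/(2*I) (j(I) = (I + √(I + 4))/(I + I) = (I + √(4 + I))/((2*I)) = (I + √(4 + I))*(1/(2*I)) = (I + √(4 + I))/(2*I))
1/(j(9) - 335) = 1/((½)*(9 + √(4 + 9))/9 - 335) = 1/((½)*(⅑)*(9 + √13) - 335) = 1/((½ + √13/18) - 335) = 1/(-669/2 + √13/18)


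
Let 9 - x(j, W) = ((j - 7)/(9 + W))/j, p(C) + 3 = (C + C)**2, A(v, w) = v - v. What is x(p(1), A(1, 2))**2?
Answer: 841/9 ≈ 93.444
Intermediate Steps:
A(v, w) = 0
p(C) = -3 + 4*C**2 (p(C) = -3 + (C + C)**2 = -3 + (2*C)**2 = -3 + 4*C**2)
x(j, W) = 9 - (-7 + j)/(j*(9 + W)) (x(j, W) = 9 - (j - 7)/(9 + W)/j = 9 - (-7 + j)/(9 + W)/j = 9 - (-7 + j)/(j*(9 + W)))
x(p(1), A(1, 2))**2 = ((7 + 80*(-3 + 4*1**2) + 9*0*(-3 + 4*1**2))/((-3 + 4*1**2)*(9 + 0)))**2 = ((7 + 80*(-3 + 4*1) + 9*0*(-3 + 4*1))/((-3 + 4*1)*9))**2 = ((1/9)*(7 + 80*(-3 + 4) + 9*0*(-3 + 4))/(-3 + 4))**2 = ((1/9)*(7 + 80*1 + 9*0*1)/1)**2 = (1*(1/9)*(7 + 80 + 0))**2 = (1*(1/9)*87)**2 = (29/3)**2 = 841/9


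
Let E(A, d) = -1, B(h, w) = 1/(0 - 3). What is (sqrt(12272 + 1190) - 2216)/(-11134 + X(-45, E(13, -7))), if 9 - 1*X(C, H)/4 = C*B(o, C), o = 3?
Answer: 1108/5579 - sqrt(13462)/11158 ≈ 0.18820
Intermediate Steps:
B(h, w) = -1/3 (B(h, w) = 1/(-3) = -1/3)
X(C, H) = 36 + 4*C/3 (X(C, H) = 36 - 4*C*(-1)/3 = 36 - (-4)*C/3 = 36 + 4*C/3)
(sqrt(12272 + 1190) - 2216)/(-11134 + X(-45, E(13, -7))) = (sqrt(12272 + 1190) - 2216)/(-11134 + (36 + (4/3)*(-45))) = (sqrt(13462) - 2216)/(-11134 + (36 - 60)) = (-2216 + sqrt(13462))/(-11134 - 24) = (-2216 + sqrt(13462))/(-11158) = (-2216 + sqrt(13462))*(-1/11158) = 1108/5579 - sqrt(13462)/11158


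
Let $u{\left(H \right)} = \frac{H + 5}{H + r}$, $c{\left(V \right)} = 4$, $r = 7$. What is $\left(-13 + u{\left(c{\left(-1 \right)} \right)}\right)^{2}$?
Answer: $\frac{17956}{121} \approx 148.4$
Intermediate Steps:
$u{\left(H \right)} = \frac{5 + H}{7 + H}$ ($u{\left(H \right)} = \frac{H + 5}{H + 7} = \frac{5 + H}{7 + H}$)
$\left(-13 + u{\left(c{\left(-1 \right)} \right)}\right)^{2} = \left(-13 + \frac{5 + 4}{7 + 4}\right)^{2} = \left(-13 + \frac{1}{11} \cdot 9\right)^{2} = \left(-13 + \frac{9}{11}\right)^{2} = \left(- \frac{134}{11}\right)^{2} = \frac{17956}{121}$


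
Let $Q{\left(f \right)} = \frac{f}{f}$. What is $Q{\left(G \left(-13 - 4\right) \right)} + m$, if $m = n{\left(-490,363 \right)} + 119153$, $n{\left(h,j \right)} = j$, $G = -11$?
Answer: $119517$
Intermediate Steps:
$Q{\left(f \right)} = 1$
$m = 119516$ ($m = 363 + 119153 = 119516$)
$Q{\left(G \left(-13 - 4\right) \right)} + m = 1 + 119516 = 119517$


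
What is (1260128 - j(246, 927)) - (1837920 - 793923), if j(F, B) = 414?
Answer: 215717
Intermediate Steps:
(1260128 - j(246, 927)) - (1837920 - 793923) = (1260128 - 1*414) - (1837920 - 793923) = (1260128 - 414) - 1*1043997 = 1259714 - 1043997 = 215717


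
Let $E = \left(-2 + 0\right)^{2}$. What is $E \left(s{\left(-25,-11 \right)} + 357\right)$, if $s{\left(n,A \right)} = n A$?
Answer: $2528$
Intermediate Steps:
$s{\left(n,A \right)} = A n$
$E = 4$ ($E = \left(-2\right)^{2} = 4$)
$E \left(s{\left(-25,-11 \right)} + 357\right) = 4 \left(\left(-11\right) \left(-25\right) + 357\right) = 4 \left(275 + 357\right) = 4 \cdot 632 = 2528$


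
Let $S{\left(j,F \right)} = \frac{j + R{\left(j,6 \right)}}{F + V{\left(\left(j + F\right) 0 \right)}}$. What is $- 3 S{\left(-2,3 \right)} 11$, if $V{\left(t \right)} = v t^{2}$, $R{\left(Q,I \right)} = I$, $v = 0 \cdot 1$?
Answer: $-44$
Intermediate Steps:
$v = 0$
$V{\left(t \right)} = 0$ ($V{\left(t \right)} = 0 t^{2} = 0$)
$S{\left(j,F \right)} = \frac{6 + j}{F}$ ($S{\left(j,F \right)} = \frac{j + 6}{F + 0} = \frac{6 + j}{F}$)
$- 3 S{\left(-2,3 \right)} 11 = - 3 \frac{6 - 2}{3} \cdot 11 = - 3 \cdot \frac{1}{3} \cdot 4 \cdot 11 = \left(-3\right) \frac{4}{3} \cdot 11 = \left(-4\right) 11 = -44$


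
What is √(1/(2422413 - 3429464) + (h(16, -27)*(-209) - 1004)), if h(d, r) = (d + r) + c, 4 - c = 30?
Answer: √6824226900001078/1007051 ≈ 82.031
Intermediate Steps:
c = -26 (c = 4 - 1*30 = 4 - 30 = -26)
h(d, r) = -26 + d + r (h(d, r) = (d + r) - 26 = -26 + d + r)
√(1/(2422413 - 3429464) + (h(16, -27)*(-209) - 1004)) = √(1/(2422413 - 3429464) + ((-26 + 16 - 27)*(-209) - 1004)) = √(1/(-1007051) + (-37*(-209) - 1004)) = √(-1/1007051 + (7733 - 1004)) = √(-1/1007051 + 6729) = √(6776446178/1007051) = √6824226900001078/1007051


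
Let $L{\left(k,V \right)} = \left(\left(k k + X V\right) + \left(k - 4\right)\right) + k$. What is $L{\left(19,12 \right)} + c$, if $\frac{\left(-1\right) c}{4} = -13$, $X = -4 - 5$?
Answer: $339$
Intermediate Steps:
$X = -9$ ($X = -4 - 5 = -9$)
$c = 52$ ($c = \left(-4\right) \left(-13\right) = 52$)
$L{\left(k,V \right)} = -4 + k^{2} - 9 V + 2 k$ ($L{\left(k,V \right)} = \left(\left(k k - 9 V\right) + \left(k - 4\right)\right) + k = \left(\left(k^{2} - 9 V\right) + \left(-4 + k\right)\right) + k = \left(-4 + k + k^{2} - 9 V\right) + k = -4 + k^{2} - 9 V + 2 k$)
$L{\left(19,12 \right)} + c = \left(-4 + 19^{2} - 108 + 2 \cdot 19\right) + 52 = \left(-4 + 361 - 108 + 38\right) + 52 = 287 + 52 = 339$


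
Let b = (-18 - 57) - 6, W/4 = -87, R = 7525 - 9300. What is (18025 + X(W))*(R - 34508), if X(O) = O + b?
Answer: -638435668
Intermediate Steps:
R = -1775
W = -348 (W = 4*(-87) = -348)
b = -81 (b = -75 - 6 = -81)
X(O) = -81 + O (X(O) = O - 81 = -81 + O)
(18025 + X(W))*(R - 34508) = (18025 + (-81 - 348))*(-1775 - 34508) = (18025 - 429)*(-36283) = 17596*(-36283) = -638435668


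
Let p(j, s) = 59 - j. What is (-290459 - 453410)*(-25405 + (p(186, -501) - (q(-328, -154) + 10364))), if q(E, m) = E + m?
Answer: 26343376766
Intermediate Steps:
(-290459 - 453410)*(-25405 + (p(186, -501) - (q(-328, -154) + 10364))) = (-290459 - 453410)*(-25405 + ((59 - 1*186) - ((-328 - 154) + 10364))) = -743869*(-25405 + ((59 - 186) - (-482 + 10364))) = -743869*(-25405 + (-127 - 1*9882)) = -743869*(-25405 + (-127 - 9882)) = -743869*(-25405 - 10009) = -743869*(-35414) = 26343376766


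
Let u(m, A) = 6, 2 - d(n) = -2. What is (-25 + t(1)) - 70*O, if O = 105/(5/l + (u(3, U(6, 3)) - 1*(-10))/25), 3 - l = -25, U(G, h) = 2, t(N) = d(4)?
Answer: -1719011/191 ≈ -9000.1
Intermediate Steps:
d(n) = 4 (d(n) = 2 - 1*(-2) = 2 + 2 = 4)
t(N) = 4
l = 28 (l = 3 - 1*(-25) = 3 + 25 = 28)
O = 24500/191 (O = 105/(5/28 + (6 - 1*(-10))/25) = 105/(5*(1/28) + (6 + 10)*(1/25)) = 105/(5/28 + 16*(1/25)) = 105/(5/28 + 16/25) = 105/(573/700) = 105*(700/573) = 24500/191 ≈ 128.27)
(-25 + t(1)) - 70*O = (-25 + 4) - 70*24500/191 = -21 - 1715000/191 = -1719011/191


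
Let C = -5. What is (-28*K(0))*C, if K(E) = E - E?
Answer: 0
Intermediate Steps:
K(E) = 0
(-28*K(0))*C = -28*0*(-5) = 0*(-5) = 0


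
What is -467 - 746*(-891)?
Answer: 664219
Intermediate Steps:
-467 - 746*(-891) = -467 + 664686 = 664219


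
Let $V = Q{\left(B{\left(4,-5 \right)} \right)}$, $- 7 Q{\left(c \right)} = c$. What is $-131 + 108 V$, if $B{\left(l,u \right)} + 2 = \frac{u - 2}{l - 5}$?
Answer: $- \frac{1457}{7} \approx -208.14$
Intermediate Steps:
$B{\left(l,u \right)} = -2 + \frac{-2 + u}{-5 + l}$ ($B{\left(l,u \right)} = -2 + \frac{u - 2}{l - 5} = -2 + \frac{-2 + u}{-5 + l}$)
$Q{\left(c \right)} = - \frac{c}{7}$
$V = - \frac{5}{7}$ ($V = - \frac{\frac{1}{-5 + 4} \left(8 - 5 - 8\right)}{7} = - \frac{\frac{1}{-1} \left(8 - 5 - 8\right)}{7} = - \frac{\left(-1\right) \left(-5\right)}{7} = \left(- \frac{1}{7}\right) 5 = - \frac{5}{7} \approx -0.71429$)
$-131 + 108 V = -131 + 108 \left(- \frac{5}{7}\right) = -131 - \frac{540}{7} = - \frac{1457}{7}$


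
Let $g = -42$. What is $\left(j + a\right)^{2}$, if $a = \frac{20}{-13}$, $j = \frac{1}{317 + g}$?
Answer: $\frac{30107169}{12780625} \approx 2.3557$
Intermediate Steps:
$j = \frac{1}{275}$ ($j = \frac{1}{317 - 42} = \frac{1}{275} \approx 0.0036364$)
$a = - \frac{20}{13}$ ($a = 20 \left(- \frac{1}{13}\right) = - \frac{20}{13} \approx -1.5385$)
$\left(j + a\right)^{2} = \left(\frac{1}{275} - \frac{20}{13}\right)^{2} = \left(- \frac{5487}{3575}\right)^{2} = \frac{30107169}{12780625}$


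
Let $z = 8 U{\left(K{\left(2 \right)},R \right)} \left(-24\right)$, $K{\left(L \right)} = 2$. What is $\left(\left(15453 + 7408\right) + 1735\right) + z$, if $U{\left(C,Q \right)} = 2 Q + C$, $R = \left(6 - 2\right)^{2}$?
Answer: $18068$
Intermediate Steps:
$R = 16$ ($R = 4^{2} = 16$)
$U{\left(C,Q \right)} = C + 2 Q$
$z = -6528$ ($z = 8 \left(2 + 2 \cdot 16\right) \left(-24\right) = 8 \left(2 + 32\right) \left(-24\right) = 8 \cdot 34 \left(-24\right) = 272 \left(-24\right) = -6528$)
$\left(\left(15453 + 7408\right) + 1735\right) + z = \left(\left(15453 + 7408\right) + 1735\right) - 6528 = \left(22861 + 1735\right) - 6528 = 24596 - 6528 = 18068$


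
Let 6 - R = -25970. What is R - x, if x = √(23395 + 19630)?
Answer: 25976 - 5*√1721 ≈ 25769.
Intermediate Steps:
R = 25976 (R = 6 - 1*(-25970) = 6 + 25970 = 25976)
x = 5*√1721 (x = √43025 = 5*√1721 ≈ 207.42)
R - x = 25976 - 5*√1721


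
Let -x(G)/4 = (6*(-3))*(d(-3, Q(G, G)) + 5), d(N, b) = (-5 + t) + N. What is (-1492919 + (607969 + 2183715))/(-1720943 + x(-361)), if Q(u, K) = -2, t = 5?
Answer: -1298765/1720799 ≈ -0.75475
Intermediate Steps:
d(N, b) = N (d(N, b) = (-5 + 5) + N = 0 + N = N)
x(G) = 144 (x(G) = -4*6*(-3)*(-3 + 5) = -(-72)*2 = -4*(-36) = 144)
(-1492919 + (607969 + 2183715))/(-1720943 + x(-361)) = (-1492919 + (607969 + 2183715))/(-1720943 + 144) = (-1492919 + 2791684)/(-1720799) = 1298765*(-1/1720799) = -1298765/1720799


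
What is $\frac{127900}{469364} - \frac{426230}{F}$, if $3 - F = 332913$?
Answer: $\frac{6065905168}{3906399231} \approx 1.5528$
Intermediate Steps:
$F = -332910$ ($F = 3 - 332913 = -332910$)
$\frac{127900}{469364} - \frac{426230}{F} = \frac{127900}{469364} - \frac{426230}{-332910} = 127900 \cdot \frac{1}{469364} - - \frac{42623}{33291} = \frac{31975}{117341} + \frac{42623}{33291} = \frac{6065905168}{3906399231}$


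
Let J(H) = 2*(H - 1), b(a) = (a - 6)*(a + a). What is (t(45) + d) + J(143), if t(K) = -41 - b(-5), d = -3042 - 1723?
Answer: -4632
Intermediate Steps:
b(a) = 2*a*(-6 + a) (b(a) = (-6 + a)*(2*a) = 2*a*(-6 + a))
d = -4765
J(H) = -2 + 2*H (J(H) = 2*(-1 + H) = -2 + 2*H)
t(K) = -151 (t(K) = -41 - 2*(-5)*(-6 - 5) = -41 - 2*(-5)*(-11) = -41 - 1*110 = -41 - 110 = -151)
(t(45) + d) + J(143) = (-151 - 4765) + (-2 + 2*143) = -4916 + (-2 + 286) = -4916 + 284 = -4632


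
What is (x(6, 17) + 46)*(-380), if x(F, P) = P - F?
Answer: -21660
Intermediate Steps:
(x(6, 17) + 46)*(-380) = ((17 - 1*6) + 46)*(-380) = ((17 - 6) + 46)*(-380) = (11 + 46)*(-380) = 57*(-380) = -21660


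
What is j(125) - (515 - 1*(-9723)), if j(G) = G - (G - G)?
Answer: -10113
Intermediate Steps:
j(G) = G (j(G) = G - 1*0 = G + 0 = G)
j(125) - (515 - 1*(-9723)) = 125 - (515 - 1*(-9723)) = 125 - (515 + 9723) = 125 - 1*10238 = 125 - 10238 = -10113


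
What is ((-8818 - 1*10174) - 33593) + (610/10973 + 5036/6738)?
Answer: -1943934540541/36968037 ≈ -52584.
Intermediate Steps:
((-8818 - 1*10174) - 33593) + (610/10973 + 5036/6738) = ((-8818 - 10174) - 33593) + (610*(1/10973) + 5036*(1/6738)) = (-18992 - 33593) + (610/10973 + 2518/3369) = -52585 + 29685104/36968037 = -1943934540541/36968037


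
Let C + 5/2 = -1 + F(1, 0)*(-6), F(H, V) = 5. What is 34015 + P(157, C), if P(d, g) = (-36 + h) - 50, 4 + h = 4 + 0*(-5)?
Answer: 33929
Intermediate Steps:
h = 0 (h = -4 + (4 + 0*(-5)) = -4 + (4 + 0) = -4 + 4 = 0)
C = -67/2 (C = -5/2 + (-1 + 5*(-6)) = -5/2 + (-1 - 30) = -5/2 - 31 = -67/2 ≈ -33.500)
P(d, g) = -86 (P(d, g) = (-36 + 0) - 50 = -36 - 50 = -86)
34015 + P(157, C) = 34015 - 86 = 33929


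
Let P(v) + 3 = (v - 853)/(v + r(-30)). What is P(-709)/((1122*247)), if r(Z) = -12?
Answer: -601/199813614 ≈ -3.0078e-6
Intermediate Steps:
P(v) = -3 + (-853 + v)/(-12 + v) (P(v) = -3 + (v - 853)/(v - 12) = -3 + (-853 + v)/(-12 + v))
P(-709)/((1122*247)) = ((-817 - 2*(-709))/(-12 - 709))/((1122*247)) = ((-817 + 1418)/(-721))/277134 = -1/721*601*(1/277134) = -601/721*1/277134 = -601/199813614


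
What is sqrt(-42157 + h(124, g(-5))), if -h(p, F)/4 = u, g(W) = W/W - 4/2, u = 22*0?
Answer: I*sqrt(42157) ≈ 205.32*I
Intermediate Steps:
u = 0
g(W) = -1 (g(W) = 1 - 4*1/2 = 1 - 2 = -1)
h(p, F) = 0 (h(p, F) = -4*0 = 0)
sqrt(-42157 + h(124, g(-5))) = sqrt(-42157 + 0) = sqrt(-42157) = I*sqrt(42157)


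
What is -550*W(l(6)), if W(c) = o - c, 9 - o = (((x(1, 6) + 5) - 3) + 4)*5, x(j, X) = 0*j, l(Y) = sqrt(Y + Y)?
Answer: 11550 + 1100*sqrt(3) ≈ 13455.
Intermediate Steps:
l(Y) = sqrt(2)*sqrt(Y) (l(Y) = sqrt(2*Y) = sqrt(2)*sqrt(Y))
x(j, X) = 0
o = -21 (o = 9 - (((0 + 5) - 3) + 4)*5 = 9 - ((5 - 3) + 4)*5 = 9 - (2 + 4)*5 = 9 - 6*5 = 9 - 1*30 = 9 - 30 = -21)
W(c) = -21 - c
-550*W(l(6)) = -550*(-21 - sqrt(2)*sqrt(6)) = -550*(-21 - 2*sqrt(3)) = 11550 + 1100*sqrt(3)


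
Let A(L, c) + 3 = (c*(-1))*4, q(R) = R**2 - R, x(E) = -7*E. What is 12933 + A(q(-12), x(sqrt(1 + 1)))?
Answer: 12930 + 28*sqrt(2) ≈ 12970.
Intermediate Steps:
A(L, c) = -3 - 4*c (A(L, c) = -3 + (c*(-1))*4 = -3 - c*4 = -3 - 4*c)
12933 + A(q(-12), x(sqrt(1 + 1))) = 12933 + (-3 - (-28)*sqrt(1 + 1)) = 12933 + (-3 - (-28)*sqrt(2)) = 12933 + (-3 + 28*sqrt(2)) = 12930 + 28*sqrt(2)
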